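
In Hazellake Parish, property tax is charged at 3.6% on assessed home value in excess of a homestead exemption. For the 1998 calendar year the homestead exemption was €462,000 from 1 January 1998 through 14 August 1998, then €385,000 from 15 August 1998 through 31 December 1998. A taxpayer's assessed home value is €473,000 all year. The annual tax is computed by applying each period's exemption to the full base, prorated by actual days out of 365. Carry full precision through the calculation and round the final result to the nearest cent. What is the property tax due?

€1,451.64

1 January – 14 August 1998: 226 days, exemption €462,000 → (€473,000 − €462,000) × 3.6% × 226/365 = €245.1945
15 August – 31 December 1998: 139 days, exemption €385,000 → (€473,000 − €385,000) × 3.6% × 139/365 = €1,206.4438
Total = €1,451.6384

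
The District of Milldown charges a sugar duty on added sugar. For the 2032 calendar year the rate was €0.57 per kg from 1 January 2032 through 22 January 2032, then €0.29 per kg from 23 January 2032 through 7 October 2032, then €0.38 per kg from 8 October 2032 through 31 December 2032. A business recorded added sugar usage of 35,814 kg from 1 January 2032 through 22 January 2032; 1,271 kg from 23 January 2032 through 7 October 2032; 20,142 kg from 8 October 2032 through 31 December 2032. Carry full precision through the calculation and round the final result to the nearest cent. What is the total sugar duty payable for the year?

€28436.53

1 January – 22 January 2032: 35,814 kg at €0.57/kg → €20413.98
23 January – 7 October 2032: 1,271 kg at €0.29/kg → €368.59
8 October – 31 December 2032: 20,142 kg at €0.38/kg → €7653.96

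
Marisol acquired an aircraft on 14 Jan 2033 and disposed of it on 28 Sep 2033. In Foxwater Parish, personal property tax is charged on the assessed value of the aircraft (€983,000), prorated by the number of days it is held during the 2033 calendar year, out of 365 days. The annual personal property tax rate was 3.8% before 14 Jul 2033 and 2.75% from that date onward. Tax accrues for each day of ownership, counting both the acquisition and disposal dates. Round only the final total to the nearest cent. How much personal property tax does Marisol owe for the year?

14 Jan – 13 Jul 2033: 181 days at 3.8% → €983,000 × 3.8% × 181/365 = €18,523.4904
14 Jul – 28 Sep 2033: 77 days at 2.75% → €983,000 × 2.75% × 77/365 = €5,702.7466
Total = €24,226.2370

€24,226.24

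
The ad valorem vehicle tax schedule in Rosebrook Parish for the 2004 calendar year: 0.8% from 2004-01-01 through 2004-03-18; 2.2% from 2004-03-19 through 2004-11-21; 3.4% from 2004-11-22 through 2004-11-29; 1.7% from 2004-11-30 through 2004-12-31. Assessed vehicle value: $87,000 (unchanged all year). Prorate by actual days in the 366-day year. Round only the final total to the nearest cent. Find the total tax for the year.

2004-01-01 to 2004-03-18: 78 days at 0.8% → $87,000 × 0.8% × 78/366 = $148.3279
2004-03-19 to 2004-11-21: 248 days at 2.2% → $87,000 × 2.2% × 248/366 = $1,296.9180
2004-11-22 to 2004-11-29: 8 days at 3.4% → $87,000 × 3.4% × 8/366 = $64.6557
2004-11-30 to 2004-12-31: 32 days at 1.7% → $87,000 × 1.7% × 32/366 = $129.3115
Total = $1,639.2131

$1,639.21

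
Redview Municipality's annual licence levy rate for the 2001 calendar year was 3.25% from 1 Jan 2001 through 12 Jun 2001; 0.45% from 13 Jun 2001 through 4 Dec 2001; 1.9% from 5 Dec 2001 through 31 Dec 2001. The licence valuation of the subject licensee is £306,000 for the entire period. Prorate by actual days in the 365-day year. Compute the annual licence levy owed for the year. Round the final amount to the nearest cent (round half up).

1 Jan – 12 Jun 2001: 163 days at 3.25% → £306,000 × 3.25% × 163/365 = £4,441.1918
13 Jun – 4 Dec 2001: 175 days at 0.45% → £306,000 × 0.45% × 175/365 = £660.2055
5 Dec – 31 Dec 2001: 27 days at 1.9% → £306,000 × 1.9% × 27/365 = £430.0767
Total = £5,531.4740

£5,531.47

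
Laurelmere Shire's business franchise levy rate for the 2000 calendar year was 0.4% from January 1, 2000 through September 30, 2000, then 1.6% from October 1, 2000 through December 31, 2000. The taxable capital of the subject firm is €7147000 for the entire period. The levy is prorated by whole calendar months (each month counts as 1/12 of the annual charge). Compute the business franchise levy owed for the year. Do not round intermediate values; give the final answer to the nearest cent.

€50029.00

January 1 – September 30, 2000: 9 months at 0.4% → €7147000 × 0.4% × 9/12 = €21441.0000
October 1 – December 31, 2000: 3 months at 1.6% → €7147000 × 1.6% × 3/12 = €28588.0000
Total = €50029.0000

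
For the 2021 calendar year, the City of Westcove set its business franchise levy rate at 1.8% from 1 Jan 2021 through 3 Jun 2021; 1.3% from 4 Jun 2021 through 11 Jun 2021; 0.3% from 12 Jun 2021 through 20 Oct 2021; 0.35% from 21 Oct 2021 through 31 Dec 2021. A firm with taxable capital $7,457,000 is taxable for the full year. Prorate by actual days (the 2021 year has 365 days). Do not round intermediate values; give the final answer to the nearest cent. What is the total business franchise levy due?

$71,934.51

1 Jan – 3 Jun 2021: 154 days at 1.8% → $7,457,000 × 1.8% × 154/365 = $56,632.3397
4 Jun – 11 Jun 2021: 8 days at 1.3% → $7,457,000 × 1.3% × 8/365 = $2,124.7342
12 Jun – 20 Oct 2021: 131 days at 0.3% → $7,457,000 × 0.3% × 131/365 = $8,029.0438
21 Oct – 31 Dec 2021: 72 days at 0.35% → $7,457,000 × 0.35% × 72/365 = $5,148.3945
Total = $71,934.5123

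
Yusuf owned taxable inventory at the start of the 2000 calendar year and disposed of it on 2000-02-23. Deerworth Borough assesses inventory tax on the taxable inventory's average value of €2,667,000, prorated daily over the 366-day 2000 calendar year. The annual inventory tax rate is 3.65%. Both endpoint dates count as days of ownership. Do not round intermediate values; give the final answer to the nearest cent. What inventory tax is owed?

€14,362.45

Days held (2000-01-01 to 2000-02-23): 54 out of 366
Tax = €2,667,000 × 3.65% × 54/366 = €14,362.4508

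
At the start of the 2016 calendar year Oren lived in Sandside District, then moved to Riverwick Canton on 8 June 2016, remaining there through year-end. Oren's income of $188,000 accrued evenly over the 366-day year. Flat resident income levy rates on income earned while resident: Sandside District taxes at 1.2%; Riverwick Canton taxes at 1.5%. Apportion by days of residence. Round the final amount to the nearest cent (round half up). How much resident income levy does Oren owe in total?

Sandside District, 1 January – 7 June 2016: 159 days → $188,000 × 1.2% × 159/366 = $980.0656
Riverwick Canton, 8 June – 31 December 2016: 207 days → $188,000 × 1.5% × 207/366 = $1,594.9180
Total = $2,574.9836

$2,574.98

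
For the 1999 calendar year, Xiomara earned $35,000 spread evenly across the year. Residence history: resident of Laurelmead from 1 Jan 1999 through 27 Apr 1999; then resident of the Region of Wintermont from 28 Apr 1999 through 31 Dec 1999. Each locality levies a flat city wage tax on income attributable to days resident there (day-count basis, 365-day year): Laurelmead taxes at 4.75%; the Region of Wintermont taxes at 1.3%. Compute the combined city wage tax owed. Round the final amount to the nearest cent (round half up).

Laurelmead, 1 Jan – 27 Apr 1999: 117 days → $35,000 × 4.75% × 117/365 = $532.9110
The Region of Wintermont, 28 Apr – 31 Dec 1999: 248 days → $35,000 × 1.3% × 248/365 = $309.1507
Total = $842.0616

$842.06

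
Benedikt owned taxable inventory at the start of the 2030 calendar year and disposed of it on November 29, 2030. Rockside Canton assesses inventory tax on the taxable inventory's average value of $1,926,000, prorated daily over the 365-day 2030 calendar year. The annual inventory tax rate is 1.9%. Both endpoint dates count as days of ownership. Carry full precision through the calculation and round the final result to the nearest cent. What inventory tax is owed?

$33,385.76

Days held (January 1 – November 29, 2030): 333 out of 365
Tax = $1,926,000 × 1.9% × 333/365 = $33,385.7589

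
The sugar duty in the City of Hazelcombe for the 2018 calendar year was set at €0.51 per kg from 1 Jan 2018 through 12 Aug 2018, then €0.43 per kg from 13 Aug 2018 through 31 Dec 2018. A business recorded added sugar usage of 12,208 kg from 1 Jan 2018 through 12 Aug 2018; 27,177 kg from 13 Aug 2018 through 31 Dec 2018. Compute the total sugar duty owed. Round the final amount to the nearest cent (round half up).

€17,912.19

1 Jan – 12 Aug 2018: 12,208 kg at €0.51/kg → €6,226.08
13 Aug – 31 Dec 2018: 27,177 kg at €0.43/kg → €11,686.11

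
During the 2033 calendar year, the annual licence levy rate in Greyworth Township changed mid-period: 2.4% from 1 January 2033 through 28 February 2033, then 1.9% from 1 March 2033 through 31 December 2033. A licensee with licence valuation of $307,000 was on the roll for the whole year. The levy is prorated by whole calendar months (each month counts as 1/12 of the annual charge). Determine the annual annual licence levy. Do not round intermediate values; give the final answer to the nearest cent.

$6,088.83

1 January – 28 February 2033: 2 months at 2.4% → $307,000 × 2.4% × 2/12 = $1,228.0000
1 March – 31 December 2033: 10 months at 1.9% → $307,000 × 1.9% × 10/12 = $4,860.8333
Total = $6,088.8333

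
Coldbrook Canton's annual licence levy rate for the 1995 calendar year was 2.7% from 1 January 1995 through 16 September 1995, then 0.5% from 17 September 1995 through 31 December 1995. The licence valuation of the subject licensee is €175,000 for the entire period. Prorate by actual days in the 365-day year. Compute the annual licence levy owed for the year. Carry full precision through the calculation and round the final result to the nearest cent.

€3,606.92

1 January – 16 September 1995: 259 days at 2.7% → €175,000 × 2.7% × 259/365 = €3,352.8082
17 September – 31 December 1995: 106 days at 0.5% → €175,000 × 0.5% × 106/365 = €254.1096
Total = €3,606.9178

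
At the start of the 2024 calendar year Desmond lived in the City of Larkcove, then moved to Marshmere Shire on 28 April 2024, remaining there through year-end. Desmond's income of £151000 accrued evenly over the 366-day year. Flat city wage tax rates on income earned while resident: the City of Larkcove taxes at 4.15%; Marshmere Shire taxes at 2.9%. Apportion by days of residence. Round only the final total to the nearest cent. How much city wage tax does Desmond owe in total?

£4987.54

The City of Larkcove, 1 January – 27 April 2024: 118 days → £151000 × 4.15% × 118/366 = £2020.3470
Marshmere Shire, 28 April – 31 December 2024: 248 days → £151000 × 2.9% × 248/366 = £2967.1913
Total = £4987.5383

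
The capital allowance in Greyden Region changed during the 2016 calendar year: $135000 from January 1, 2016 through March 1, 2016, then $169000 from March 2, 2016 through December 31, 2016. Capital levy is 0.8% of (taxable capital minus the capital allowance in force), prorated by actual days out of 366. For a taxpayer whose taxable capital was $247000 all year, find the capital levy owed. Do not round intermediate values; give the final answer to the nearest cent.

January 1 – March 1, 2016: 61 days, exemption $135000 → ($247000 − $135000) × 0.8% × 61/366 = $149.3333
March 2 – December 31, 2016: 305 days, exemption $169000 → ($247000 − $169000) × 0.8% × 305/366 = $520.0000
Total = $669.3333

$669.33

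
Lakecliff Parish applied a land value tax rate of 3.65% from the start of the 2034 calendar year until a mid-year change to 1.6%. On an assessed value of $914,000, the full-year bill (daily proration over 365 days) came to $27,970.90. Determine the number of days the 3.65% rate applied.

260 days

Let d = days at the first rate; then 365 − d days at the second rate.
$914,000 × [3.65%·d + 1.6%·(365−d)] / 365 = $27,970.90
Solving gives d = 260, so the new rate took effect on 18 September 2034.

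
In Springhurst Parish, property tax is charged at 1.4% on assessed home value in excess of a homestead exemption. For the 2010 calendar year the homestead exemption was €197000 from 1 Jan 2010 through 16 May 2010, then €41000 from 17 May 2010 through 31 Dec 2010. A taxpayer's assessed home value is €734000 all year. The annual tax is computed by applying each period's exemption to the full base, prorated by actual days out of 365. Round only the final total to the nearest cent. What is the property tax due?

€8888.24

1 Jan – 16 May 2010: 136 days, exemption €197000 → (€734000 − €197000) × 1.4% × 136/365 = €2801.2274
17 May – 31 Dec 2010: 229 days, exemption €41000 → (€734000 − €41000) × 1.4% × 229/365 = €6087.0082
Total = €8888.2356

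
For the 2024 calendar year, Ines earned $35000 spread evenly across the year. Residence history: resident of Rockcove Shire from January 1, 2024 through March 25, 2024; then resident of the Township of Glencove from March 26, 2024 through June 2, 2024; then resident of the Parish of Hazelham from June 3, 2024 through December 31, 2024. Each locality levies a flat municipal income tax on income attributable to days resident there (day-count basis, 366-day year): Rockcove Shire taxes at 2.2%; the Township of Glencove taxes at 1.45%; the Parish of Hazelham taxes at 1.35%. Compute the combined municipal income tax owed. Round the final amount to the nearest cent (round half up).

Rockcove Shire, January 1 – March 25, 2024: 85 days → $35000 × 2.2% × 85/366 = $178.8251
The Township of Glencove, March 26 – June 2, 2024: 69 days → $35000 × 1.45% × 69/366 = $95.6762
The Parish of Hazelham, June 3 – December 31, 2024: 212 days → $35000 × 1.35% × 212/366 = $273.6885
Total = $548.1899

$548.19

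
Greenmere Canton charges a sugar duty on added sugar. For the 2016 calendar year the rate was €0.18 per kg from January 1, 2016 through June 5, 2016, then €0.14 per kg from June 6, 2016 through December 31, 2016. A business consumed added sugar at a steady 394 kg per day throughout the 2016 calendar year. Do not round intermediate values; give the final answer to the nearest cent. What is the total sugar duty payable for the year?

January 1 – June 5, 2016: 157 days × 394 kg/day = 61,858 kg at €0.18/kg → €11134.44
June 6 – December 31, 2016: 209 days × 394 kg/day = 82,346 kg at €0.14/kg → €11528.44

€22662.88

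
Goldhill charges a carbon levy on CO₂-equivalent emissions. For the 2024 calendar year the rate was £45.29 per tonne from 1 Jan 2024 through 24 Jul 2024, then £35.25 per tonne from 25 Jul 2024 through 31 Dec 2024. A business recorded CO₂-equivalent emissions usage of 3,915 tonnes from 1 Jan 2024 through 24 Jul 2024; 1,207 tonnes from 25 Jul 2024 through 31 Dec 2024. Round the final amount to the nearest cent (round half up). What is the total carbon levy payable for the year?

1 Jan – 24 Jul 2024: 3,915 tonnes at £45.29/tonne → £177310.35
25 Jul – 31 Dec 2024: 1,207 tonnes at £35.25/tonne → £42546.75

£219857.10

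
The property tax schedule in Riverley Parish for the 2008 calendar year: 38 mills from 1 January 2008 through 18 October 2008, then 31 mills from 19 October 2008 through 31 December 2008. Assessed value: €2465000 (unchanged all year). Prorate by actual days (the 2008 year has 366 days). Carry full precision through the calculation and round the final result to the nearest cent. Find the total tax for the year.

1 January – 18 October 2008: 292 days at 38 mills → €2465000 × 3.8% × 292/366 = €74731.2568
19 October – 31 December 2008: 74 days at 31 mills → €2465000 × 3.1% × 74/366 = €15450.0273
Total = €90181.2842

€90181.28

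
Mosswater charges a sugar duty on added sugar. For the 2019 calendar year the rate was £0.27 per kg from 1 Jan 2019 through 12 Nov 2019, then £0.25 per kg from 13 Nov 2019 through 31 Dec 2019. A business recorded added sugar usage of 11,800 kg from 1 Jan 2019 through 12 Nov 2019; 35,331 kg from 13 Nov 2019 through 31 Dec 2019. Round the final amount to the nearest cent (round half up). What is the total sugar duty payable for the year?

£12,018.75

1 Jan – 12 Nov 2019: 11,800 kg at £0.27/kg → £3,186.00
13 Nov – 31 Dec 2019: 35,331 kg at £0.25/kg → £8,832.75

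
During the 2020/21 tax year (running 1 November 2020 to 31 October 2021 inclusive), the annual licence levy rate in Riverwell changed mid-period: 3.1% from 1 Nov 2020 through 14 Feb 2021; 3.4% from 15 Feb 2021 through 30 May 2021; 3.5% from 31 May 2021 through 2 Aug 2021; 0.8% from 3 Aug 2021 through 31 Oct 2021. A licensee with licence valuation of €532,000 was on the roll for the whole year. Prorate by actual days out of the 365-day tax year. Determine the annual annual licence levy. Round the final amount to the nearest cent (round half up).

€14,307.16

1 Nov 2020 – 14 Feb 2021: 106 days at 3.1% → €532,000 × 3.1% × 106/365 = €4,789.4575
15 Feb – 30 May 2021: 105 days at 3.4% → €532,000 × 3.4% × 105/365 = €5,203.3973
31 May – 2 Aug 2021: 64 days at 3.5% → €532,000 × 3.5% × 64/365 = €3,264.8767
3 Aug – 31 Oct 2021: 90 days at 0.8% → €532,000 × 0.8% × 90/365 = €1,049.4247
Total = €14,307.1562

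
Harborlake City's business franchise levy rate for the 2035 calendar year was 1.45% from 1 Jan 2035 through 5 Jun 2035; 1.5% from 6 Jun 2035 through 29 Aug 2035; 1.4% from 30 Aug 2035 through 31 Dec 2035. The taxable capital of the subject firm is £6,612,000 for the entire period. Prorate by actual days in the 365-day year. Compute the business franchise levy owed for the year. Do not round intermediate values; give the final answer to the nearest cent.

1 Jan – 5 Jun 2035: 156 days at 1.45% → £6,612,000 × 1.45% × 156/365 = £40,976.2849
6 Jun – 29 Aug 2035: 85 days at 1.5% → £6,612,000 × 1.5% × 85/365 = £23,096.7123
30 Aug – 31 Dec 2035: 124 days at 1.4% → £6,612,000 × 1.4% × 124/365 = £31,447.7589
Total = £95,520.7562

£95,520.76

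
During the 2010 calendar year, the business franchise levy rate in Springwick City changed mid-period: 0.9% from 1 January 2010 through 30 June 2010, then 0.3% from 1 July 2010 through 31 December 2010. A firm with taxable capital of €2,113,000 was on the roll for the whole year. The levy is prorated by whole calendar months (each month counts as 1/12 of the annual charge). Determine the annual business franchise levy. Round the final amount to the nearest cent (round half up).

1 January – 30 June 2010: 6 months at 0.9% → €2,113,000 × 0.9% × 6/12 = €9,508.5000
1 July – 31 December 2010: 6 months at 0.3% → €2,113,000 × 0.3% × 6/12 = €3,169.5000
Total = €12,678.0000

€12,678.00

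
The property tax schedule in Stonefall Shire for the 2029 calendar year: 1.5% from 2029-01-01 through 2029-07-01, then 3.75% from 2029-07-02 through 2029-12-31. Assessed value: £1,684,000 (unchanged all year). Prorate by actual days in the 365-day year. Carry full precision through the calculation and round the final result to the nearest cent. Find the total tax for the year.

£44,256.90

2029-01-01 to 2029-07-01: 182 days at 1.5% → £1,684,000 × 1.5% × 182/365 = £12,595.3973
2029-07-02 to 2029-12-31: 183 days at 3.75% → £1,684,000 × 3.75% × 183/365 = £31,661.5068
Total = £44,256.9041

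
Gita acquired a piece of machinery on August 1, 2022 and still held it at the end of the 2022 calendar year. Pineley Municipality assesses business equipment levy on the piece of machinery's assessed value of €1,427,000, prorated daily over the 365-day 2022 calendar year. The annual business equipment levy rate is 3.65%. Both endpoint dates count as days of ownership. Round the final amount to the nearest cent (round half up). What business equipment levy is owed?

€21,833.10

Days held (August 1 – December 31, 2022): 153 out of 365
Tax = €1,427,000 × 3.65% × 153/365 = €21,833.1000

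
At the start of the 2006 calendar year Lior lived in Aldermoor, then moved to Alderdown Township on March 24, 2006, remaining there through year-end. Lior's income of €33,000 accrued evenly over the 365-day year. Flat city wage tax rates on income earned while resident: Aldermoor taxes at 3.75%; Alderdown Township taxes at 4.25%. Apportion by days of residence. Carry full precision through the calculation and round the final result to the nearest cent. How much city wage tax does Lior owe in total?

Aldermoor, January 1 – March 23, 2006: 82 days → €33,000 × 3.75% × 82/365 = €278.0137
Alderdown Township, March 24 – December 31, 2006: 283 days → €33,000 × 4.25% × 283/365 = €1,087.4178
Total = €1,365.4315

€1,365.43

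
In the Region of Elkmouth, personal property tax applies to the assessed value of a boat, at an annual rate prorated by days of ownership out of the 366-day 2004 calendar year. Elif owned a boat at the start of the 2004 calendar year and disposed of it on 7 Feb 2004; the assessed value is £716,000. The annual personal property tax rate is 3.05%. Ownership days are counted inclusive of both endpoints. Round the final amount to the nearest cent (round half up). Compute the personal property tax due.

Days held (1 Jan – 7 Feb 2004): 38 out of 366
Tax = £716,000 × 3.05% × 38/366 = £2,267.3333

£2,267.33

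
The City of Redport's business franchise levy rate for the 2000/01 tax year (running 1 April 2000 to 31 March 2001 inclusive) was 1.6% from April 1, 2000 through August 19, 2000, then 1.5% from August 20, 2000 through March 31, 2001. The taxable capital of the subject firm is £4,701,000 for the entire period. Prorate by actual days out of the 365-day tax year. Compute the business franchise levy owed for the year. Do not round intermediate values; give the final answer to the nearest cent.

April 1 – August 19, 2000: 141 days at 1.6% → £4,701,000 × 1.6% × 141/365 = £29,056.0438
August 20, 2000 – March 31, 2001: 224 days at 1.5% → £4,701,000 × 1.5% × 224/365 = £43,274.9589
Total = £72,331.0027

£72,331.00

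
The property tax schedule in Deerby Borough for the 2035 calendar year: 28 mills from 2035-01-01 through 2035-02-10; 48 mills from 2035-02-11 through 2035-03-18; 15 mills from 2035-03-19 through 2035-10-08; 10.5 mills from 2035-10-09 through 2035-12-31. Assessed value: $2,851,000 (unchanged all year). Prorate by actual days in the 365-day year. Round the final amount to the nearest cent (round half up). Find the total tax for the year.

2035-01-01 to 2035-02-10: 41 days at 28 mills → $2,851,000 × 2.8% × 41/365 = $8,966.9808
2035-02-11 to 2035-03-18: 36 days at 48 mills → $2,851,000 × 4.8% × 36/365 = $13,497.3370
2035-03-19 to 2035-10-08: 204 days at 15 mills → $2,851,000 × 1.5% × 204/365 = $23,901.5342
2035-10-09 to 2035-12-31: 84 days at 10.5 mills → $2,851,000 × 1.05% × 84/365 = $6,889.2658
Total = $53,255.1178

$53,255.12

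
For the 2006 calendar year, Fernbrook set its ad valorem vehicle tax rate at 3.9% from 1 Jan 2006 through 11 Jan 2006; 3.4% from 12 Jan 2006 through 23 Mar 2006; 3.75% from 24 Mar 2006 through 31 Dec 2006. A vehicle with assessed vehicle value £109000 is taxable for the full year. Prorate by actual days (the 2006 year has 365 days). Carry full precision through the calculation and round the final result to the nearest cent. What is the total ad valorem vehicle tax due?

1 Jan – 11 Jan 2006: 11 days at 3.9% → £109000 × 3.9% × 11/365 = £128.1123
12 Jan – 23 Mar 2006: 71 days at 3.4% → £109000 × 3.4% × 71/365 = £720.8932
24 Mar – 31 Dec 2006: 283 days at 3.75% → £109000 × 3.75% × 283/365 = £3169.2123
Total = £4018.2178

£4018.22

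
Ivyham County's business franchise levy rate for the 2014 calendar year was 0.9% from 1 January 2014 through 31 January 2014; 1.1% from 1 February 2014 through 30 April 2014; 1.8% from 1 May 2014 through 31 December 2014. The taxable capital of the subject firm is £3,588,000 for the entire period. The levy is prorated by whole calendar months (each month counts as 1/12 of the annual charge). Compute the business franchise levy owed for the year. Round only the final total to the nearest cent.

£55,614.00

1 January – 31 January 2014: 1 month at 0.9% → £3,588,000 × 0.9% × 1/12 = £2,691.0000
1 February – 30 April 2014: 3 months at 1.1% → £3,588,000 × 1.1% × 3/12 = £9,867.0000
1 May – 31 December 2014: 8 months at 1.8% → £3,588,000 × 1.8% × 8/12 = £43,056.0000
Total = £55,614.0000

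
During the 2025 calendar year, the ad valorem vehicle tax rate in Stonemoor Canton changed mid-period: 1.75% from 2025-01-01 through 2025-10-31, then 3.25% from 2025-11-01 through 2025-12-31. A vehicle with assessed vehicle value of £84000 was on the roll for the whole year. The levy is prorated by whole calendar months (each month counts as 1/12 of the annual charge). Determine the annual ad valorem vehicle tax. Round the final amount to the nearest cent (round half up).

£1680.00

2025-01-01 to 2025-10-31: 10 months at 1.75% → £84000 × 1.75% × 10/12 = £1225.0000
2025-11-01 to 2025-12-31: 2 months at 3.25% → £84000 × 3.25% × 2/12 = £455.0000
Total = £1680.0000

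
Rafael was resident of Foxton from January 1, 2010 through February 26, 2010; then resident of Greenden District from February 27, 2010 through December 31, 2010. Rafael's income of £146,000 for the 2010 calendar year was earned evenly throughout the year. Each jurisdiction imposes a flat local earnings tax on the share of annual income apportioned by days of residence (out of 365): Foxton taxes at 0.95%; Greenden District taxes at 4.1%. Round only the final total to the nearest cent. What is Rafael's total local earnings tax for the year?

£5,267.80

Foxton, January 1 – February 26, 2010: 57 days → £146,000 × 0.95% × 57/365 = £216.6000
Greenden District, February 27 – December 31, 2010: 308 days → £146,000 × 4.1% × 308/365 = £5,051.2000
Total = £5,267.8000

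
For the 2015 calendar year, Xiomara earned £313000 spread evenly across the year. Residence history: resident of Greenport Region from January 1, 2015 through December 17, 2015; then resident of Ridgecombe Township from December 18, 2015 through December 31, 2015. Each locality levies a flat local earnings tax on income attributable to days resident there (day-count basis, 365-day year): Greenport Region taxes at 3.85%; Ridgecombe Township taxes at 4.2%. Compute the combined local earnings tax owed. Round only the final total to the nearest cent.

Greenport Region, January 1 – December 17, 2015: 351 days → £313000 × 3.85% × 351/365 = £11588.2890
Ridgecombe Township, December 18 – December 31, 2015: 14 days → £313000 × 4.2% × 14/365 = £504.2301
Total = £12092.5192

£12092.52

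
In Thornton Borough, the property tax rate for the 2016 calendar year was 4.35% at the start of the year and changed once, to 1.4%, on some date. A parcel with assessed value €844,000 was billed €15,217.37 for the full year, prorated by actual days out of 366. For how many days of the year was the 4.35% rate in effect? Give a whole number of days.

50 days

Let d = days at the first rate; then 366 − d days at the second rate.
€844,000 × [4.35%·d + 1.4%·(366−d)] / 366 = €15,217.37
Solving gives d = 50, so the new rate took effect on 20 Feb 2016.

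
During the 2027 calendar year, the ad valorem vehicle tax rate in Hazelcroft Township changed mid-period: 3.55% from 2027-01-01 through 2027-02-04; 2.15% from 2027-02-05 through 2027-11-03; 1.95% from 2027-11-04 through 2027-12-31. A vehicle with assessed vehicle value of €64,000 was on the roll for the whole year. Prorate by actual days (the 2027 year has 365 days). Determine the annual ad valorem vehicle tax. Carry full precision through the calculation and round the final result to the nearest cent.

€1,441.58

2027-01-01 to 2027-02-04: 35 days at 3.55% → €64,000 × 3.55% × 35/365 = €217.8630
2027-02-05 to 2027-11-03: 272 days at 2.15% → €64,000 × 2.15% × 272/365 = €1,025.4027
2027-11-04 to 2027-12-31: 58 days at 1.95% → €64,000 × 1.95% × 58/365 = €198.3123
Total = €1,441.5781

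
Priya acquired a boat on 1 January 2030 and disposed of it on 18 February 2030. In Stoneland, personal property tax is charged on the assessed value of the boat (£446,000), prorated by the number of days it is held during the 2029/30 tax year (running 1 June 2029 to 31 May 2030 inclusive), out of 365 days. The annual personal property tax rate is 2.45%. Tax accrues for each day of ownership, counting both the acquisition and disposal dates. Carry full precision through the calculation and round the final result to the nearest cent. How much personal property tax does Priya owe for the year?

£1,466.91

Days held (1 January – 18 February 2030): 49 out of 365
Tax = £446,000 × 2.45% × 49/365 = £1,466.9123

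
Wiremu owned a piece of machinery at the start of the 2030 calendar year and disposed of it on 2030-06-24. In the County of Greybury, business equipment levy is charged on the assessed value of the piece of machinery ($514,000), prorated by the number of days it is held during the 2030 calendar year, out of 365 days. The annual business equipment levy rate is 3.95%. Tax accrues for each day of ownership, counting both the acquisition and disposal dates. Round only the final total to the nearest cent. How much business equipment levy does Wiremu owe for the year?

$9,734.32

Days held (2030-01-01 to 2030-06-24): 175 out of 365
Tax = $514,000 × 3.95% × 175/365 = $9,734.3151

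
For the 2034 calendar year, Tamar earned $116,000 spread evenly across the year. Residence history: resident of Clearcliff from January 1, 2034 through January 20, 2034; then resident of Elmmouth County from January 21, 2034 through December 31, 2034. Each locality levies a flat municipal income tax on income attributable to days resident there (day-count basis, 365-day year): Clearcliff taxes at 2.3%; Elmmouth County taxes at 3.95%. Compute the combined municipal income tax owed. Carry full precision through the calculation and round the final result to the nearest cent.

$4,477.12

Clearcliff, January 1 – January 20, 2034: 20 days → $116,000 × 2.3% × 20/365 = $146.1918
Elmmouth County, January 21 – December 31, 2034: 345 days → $116,000 × 3.95% × 345/365 = $4,330.9315
Total = $4,477.1233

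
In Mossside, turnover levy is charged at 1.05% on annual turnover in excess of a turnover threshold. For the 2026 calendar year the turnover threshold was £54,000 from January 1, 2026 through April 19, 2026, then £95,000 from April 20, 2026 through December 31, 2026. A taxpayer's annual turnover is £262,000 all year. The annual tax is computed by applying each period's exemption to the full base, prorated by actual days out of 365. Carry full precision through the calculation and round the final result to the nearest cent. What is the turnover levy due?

January 1 – April 19, 2026: 109 days, exemption £54,000 → (£262,000 − £54,000) × 1.05% × 109/365 = £652.2082
April 20 – December 31, 2026: 256 days, exemption £95,000 → (£262,000 − £95,000) × 1.05% × 256/365 = £1,229.8521
Total = £1,882.0603

£1,882.06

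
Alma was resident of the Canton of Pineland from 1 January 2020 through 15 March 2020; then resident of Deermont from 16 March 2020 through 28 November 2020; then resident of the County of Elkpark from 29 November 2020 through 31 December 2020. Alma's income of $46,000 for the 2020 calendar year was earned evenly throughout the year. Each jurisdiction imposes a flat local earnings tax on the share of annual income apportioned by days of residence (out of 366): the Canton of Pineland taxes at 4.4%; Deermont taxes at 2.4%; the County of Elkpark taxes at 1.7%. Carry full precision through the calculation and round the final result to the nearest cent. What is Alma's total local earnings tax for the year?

$1,263.49

The Canton of Pineland, 1 January – 15 March 2020: 75 days → $46,000 × 4.4% × 75/366 = $414.7541
Deermont, 16 March – 28 November 2020: 258 days → $46,000 × 2.4% × 258/366 = $778.2295
The County of Elkpark, 29 November – 31 December 2020: 33 days → $46,000 × 1.7% × 33/366 = $70.5082
Total = $1,263.4918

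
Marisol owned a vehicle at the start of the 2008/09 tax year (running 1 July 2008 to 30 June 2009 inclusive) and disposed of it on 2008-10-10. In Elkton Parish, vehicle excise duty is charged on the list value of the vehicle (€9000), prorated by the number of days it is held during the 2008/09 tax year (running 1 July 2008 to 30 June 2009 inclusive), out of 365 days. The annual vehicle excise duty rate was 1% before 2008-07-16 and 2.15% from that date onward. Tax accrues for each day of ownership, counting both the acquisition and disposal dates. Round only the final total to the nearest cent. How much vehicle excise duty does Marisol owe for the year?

2008-07-01 to 2008-07-15: 15 days at 1% → €9000 × 1% × 15/365 = €3.6986
2008-07-16 to 2008-10-10: 87 days at 2.15% → €9000 × 2.15% × 87/365 = €46.1219
Total = €49.8205

€49.82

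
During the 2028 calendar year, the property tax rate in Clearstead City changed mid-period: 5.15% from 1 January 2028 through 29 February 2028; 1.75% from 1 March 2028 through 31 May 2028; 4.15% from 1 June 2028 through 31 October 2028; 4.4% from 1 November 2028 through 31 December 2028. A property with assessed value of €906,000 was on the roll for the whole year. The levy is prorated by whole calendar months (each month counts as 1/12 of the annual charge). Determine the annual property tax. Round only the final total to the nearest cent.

€34,050.50

1 January – 29 February 2028: 2 months at 5.15% → €906,000 × 5.15% × 2/12 = €7,776.5000
1 March – 31 May 2028: 3 months at 1.75% → €906,000 × 1.75% × 3/12 = €3,963.7500
1 June – 31 October 2028: 5 months at 4.15% → €906,000 × 4.15% × 5/12 = €15,666.2500
1 November – 31 December 2028: 2 months at 4.4% → €906,000 × 4.4% × 2/12 = €6,644.0000
Total = €34,050.5000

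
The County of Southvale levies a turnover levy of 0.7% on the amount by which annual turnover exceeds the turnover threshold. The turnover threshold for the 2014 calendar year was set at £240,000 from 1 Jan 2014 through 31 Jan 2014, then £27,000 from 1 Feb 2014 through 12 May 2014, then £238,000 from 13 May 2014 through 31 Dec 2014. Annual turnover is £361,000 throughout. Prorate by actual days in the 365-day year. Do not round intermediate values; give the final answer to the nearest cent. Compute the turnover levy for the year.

£1,268.52

1 Jan – 31 Jan 2014: 31 days, exemption £240,000 → (£361,000 − £240,000) × 0.7% × 31/365 = £71.9370
1 Feb – 12 May 2014: 101 days, exemption £27,000 → (£361,000 − £27,000) × 0.7% × 101/365 = £646.9534
13 May – 31 Dec 2014: 233 days, exemption £238,000 → (£361,000 − £238,000) × 0.7% × 233/365 = £549.6247
Total = £1,268.5151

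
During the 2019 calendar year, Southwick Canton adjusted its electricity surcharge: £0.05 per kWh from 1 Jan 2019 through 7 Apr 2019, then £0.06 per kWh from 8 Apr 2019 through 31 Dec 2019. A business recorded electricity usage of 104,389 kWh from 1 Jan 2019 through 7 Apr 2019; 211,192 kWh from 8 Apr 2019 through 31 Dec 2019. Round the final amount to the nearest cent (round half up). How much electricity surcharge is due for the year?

1 Jan – 7 Apr 2019: 104,389 kWh at £0.05/kWh → £5,219.45
8 Apr – 31 Dec 2019: 211,192 kWh at £0.06/kWh → £12,671.52

£17,890.97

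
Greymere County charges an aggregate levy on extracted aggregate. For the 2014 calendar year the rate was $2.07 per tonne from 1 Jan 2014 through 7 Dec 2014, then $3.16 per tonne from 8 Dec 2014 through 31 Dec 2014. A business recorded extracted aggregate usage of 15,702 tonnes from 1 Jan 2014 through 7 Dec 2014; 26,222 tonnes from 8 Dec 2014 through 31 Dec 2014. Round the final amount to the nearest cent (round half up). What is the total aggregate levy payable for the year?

1 Jan – 7 Dec 2014: 15,702 tonnes at $2.07/tonne → $32503.14
8 Dec – 31 Dec 2014: 26,222 tonnes at $3.16/tonne → $82861.52

$115364.66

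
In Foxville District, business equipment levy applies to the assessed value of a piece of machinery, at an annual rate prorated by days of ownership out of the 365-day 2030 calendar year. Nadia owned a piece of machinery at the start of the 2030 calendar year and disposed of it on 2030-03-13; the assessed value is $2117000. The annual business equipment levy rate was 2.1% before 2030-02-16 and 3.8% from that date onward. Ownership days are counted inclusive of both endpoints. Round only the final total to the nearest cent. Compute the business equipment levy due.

$11333.20

2030-01-01 to 2030-02-15: 46 days at 2.1% → $2117000 × 2.1% × 46/365 = $5602.8000
2030-02-16 to 2030-03-13: 26 days at 3.8% → $2117000 × 3.8% × 26/365 = $5730.4000
Total = $11333.2000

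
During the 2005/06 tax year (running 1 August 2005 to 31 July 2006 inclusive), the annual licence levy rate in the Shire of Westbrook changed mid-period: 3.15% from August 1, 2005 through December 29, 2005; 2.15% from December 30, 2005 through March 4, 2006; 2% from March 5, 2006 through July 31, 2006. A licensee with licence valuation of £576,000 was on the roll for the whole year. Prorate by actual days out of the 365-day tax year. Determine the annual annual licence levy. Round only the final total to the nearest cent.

August 1 – December 29, 2005: 151 days at 3.15% → £576,000 × 3.15% × 151/365 = £7,506.1479
December 30, 2005 – March 4, 2006: 65 days at 2.15% → £576,000 × 2.15% × 65/365 = £2,205.3699
March 5 – July 31, 2006: 149 days at 2% → £576,000 × 2% × 149/365 = £4,702.6849
Total = £14,414.2027

£14,414.20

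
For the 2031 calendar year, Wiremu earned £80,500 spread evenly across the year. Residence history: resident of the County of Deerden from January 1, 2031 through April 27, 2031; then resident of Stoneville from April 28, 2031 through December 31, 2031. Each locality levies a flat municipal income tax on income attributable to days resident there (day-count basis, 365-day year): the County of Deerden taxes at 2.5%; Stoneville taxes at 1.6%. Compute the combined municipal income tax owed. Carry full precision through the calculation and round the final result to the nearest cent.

The County of Deerden, January 1 – April 27, 2031: 117 days → £80,500 × 2.5% × 117/365 = £645.1027
Stoneville, April 28 – December 31, 2031: 248 days → £80,500 × 1.6% × 248/365 = £875.1342
Total = £1,520.2370

£1,520.24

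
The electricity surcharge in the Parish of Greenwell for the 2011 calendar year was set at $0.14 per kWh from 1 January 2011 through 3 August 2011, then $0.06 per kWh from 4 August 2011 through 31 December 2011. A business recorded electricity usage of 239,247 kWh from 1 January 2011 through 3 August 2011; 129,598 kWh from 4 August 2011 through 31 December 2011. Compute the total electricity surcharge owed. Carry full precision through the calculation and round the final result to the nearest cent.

1 January – 3 August 2011: 239,247 kWh at $0.14/kWh → $33494.58
4 August – 31 December 2011: 129,598 kWh at $0.06/kWh → $7775.88

$41270.46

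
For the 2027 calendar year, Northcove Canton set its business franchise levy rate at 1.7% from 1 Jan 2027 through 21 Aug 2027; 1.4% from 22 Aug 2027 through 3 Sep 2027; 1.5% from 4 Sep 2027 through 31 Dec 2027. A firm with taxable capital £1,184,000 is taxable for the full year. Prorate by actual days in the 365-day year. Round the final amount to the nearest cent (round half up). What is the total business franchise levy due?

1 Jan – 21 Aug 2027: 233 days at 1.7% → £1,184,000 × 1.7% × 233/365 = £12,848.8329
22 Aug – 3 Sep 2027: 13 days at 1.4% → £1,184,000 × 1.4% × 13/365 = £590.3781
4 Sep – 31 Dec 2027: 119 days at 1.5% → £1,184,000 × 1.5% × 119/365 = £5,790.2466
Total = £19,229.4575

£19,229.46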